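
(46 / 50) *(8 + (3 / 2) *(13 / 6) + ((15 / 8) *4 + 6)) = 2277 / 100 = 22.77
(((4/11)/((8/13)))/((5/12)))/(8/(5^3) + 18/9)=325/473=0.69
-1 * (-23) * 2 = 46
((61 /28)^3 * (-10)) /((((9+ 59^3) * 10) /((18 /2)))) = -2042829 /4508677376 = -0.00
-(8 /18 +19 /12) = -73 /36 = -2.03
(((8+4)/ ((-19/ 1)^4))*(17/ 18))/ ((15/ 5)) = 34/ 1172889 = 0.00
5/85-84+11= -1240/17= -72.94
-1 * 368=-368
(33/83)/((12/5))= 55/332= 0.17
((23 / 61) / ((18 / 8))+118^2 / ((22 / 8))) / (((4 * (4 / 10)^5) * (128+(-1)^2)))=23889153125 / 24928992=958.29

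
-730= -730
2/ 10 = 1/ 5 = 0.20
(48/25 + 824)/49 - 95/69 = 1308337/84525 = 15.48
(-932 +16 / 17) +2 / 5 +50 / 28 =-1105359 / 1190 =-928.87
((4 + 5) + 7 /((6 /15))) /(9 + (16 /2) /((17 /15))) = 901 /546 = 1.65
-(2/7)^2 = -4/49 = -0.08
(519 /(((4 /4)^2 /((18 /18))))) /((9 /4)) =692 /3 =230.67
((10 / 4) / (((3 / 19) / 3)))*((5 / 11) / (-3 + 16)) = 475 / 286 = 1.66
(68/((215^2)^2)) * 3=204/2136750625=0.00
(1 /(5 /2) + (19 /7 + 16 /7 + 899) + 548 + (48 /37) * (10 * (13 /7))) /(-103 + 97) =-956029 /3885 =-246.08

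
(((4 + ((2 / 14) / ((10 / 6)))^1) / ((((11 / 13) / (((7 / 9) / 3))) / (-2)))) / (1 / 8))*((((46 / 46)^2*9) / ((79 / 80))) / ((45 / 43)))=-1860352 / 10665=-174.44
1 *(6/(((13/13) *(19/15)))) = 90/19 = 4.74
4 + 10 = 14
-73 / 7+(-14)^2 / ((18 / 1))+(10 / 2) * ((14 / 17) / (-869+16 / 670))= 0.46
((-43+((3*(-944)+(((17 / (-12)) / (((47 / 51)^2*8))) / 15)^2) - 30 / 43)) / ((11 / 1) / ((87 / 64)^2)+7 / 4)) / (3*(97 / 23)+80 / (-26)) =-38.99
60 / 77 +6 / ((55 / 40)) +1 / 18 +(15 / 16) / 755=5.20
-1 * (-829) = 829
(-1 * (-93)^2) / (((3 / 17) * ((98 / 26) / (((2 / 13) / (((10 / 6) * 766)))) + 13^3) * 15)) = -49011 / 502130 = -0.10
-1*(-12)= 12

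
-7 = -7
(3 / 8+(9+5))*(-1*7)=-805 / 8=-100.62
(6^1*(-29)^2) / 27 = 1682 / 9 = 186.89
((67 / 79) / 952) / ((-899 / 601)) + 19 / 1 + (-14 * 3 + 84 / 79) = -1483224851 / 67611992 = -21.94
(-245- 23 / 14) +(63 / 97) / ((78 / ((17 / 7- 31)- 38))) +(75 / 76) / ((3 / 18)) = -40465143 / 167713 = -241.28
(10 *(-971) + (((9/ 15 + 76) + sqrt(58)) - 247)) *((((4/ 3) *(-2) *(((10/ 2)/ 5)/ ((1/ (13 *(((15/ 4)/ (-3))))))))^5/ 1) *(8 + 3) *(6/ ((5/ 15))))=-8070751385840000/ 27 + 816844600000 *sqrt(58)/ 27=-298686314174209.25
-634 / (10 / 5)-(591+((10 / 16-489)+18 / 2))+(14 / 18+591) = 11747 / 72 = 163.15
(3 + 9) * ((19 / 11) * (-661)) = -150708 / 11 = -13700.73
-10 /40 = -1 /4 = -0.25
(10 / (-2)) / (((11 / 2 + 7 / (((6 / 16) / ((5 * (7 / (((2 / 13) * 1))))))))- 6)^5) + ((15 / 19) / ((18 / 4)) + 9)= 5613621466480991026558951 / 611809605333492330095949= 9.18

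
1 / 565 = 0.00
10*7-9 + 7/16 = 983/16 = 61.44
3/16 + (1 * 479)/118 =4009/944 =4.25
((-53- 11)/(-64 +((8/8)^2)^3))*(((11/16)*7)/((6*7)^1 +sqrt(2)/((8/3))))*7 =137984/169317- 1232*sqrt(2)/169317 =0.80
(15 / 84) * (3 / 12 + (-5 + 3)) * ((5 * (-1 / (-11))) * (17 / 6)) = -425 / 1056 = -0.40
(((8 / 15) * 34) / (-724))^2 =4624 / 7371225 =0.00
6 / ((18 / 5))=5 / 3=1.67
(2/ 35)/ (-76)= -1/ 1330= -0.00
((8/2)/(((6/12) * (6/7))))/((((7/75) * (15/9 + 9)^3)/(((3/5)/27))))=15/8192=0.00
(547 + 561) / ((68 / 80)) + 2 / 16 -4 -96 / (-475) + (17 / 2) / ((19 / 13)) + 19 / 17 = 84418631 / 64600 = 1306.79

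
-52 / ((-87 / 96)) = 1664 / 29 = 57.38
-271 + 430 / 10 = -228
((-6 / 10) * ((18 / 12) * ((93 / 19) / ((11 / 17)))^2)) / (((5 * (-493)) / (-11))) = -1323297 / 5757950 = -0.23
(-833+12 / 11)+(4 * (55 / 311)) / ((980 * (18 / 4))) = -1255068559 / 1508661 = -831.91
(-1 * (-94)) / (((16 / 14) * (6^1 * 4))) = 329 / 96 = 3.43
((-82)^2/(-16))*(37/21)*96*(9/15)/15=-497576/175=-2843.29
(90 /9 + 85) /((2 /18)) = 855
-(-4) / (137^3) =4 / 2571353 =0.00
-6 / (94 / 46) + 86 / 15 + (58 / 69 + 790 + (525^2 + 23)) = 276441.64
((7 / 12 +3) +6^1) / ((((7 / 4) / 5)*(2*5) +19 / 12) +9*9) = 115 / 1033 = 0.11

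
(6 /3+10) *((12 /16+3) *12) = 540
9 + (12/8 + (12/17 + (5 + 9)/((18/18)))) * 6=1806/17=106.24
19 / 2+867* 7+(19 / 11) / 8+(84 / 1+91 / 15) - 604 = 7345513 / 1320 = 5564.78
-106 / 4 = -53 / 2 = -26.50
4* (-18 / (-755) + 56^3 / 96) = 16573976 / 2265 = 7317.43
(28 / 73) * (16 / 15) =448 / 1095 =0.41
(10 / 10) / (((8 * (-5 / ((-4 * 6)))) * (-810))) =-1 / 1350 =-0.00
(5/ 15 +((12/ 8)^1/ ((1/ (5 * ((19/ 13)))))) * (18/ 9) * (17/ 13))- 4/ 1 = 12676/ 507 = 25.00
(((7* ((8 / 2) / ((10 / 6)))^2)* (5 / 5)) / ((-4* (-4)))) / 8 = 63 / 200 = 0.32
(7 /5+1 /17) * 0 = 0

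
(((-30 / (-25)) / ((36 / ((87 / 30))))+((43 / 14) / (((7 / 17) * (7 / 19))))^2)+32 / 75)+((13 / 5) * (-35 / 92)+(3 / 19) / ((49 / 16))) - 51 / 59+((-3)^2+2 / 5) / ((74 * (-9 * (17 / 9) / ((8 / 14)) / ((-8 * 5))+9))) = 21450704068439517377 / 52491717475518300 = 408.65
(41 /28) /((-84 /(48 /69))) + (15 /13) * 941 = 47722282 /43953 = 1085.76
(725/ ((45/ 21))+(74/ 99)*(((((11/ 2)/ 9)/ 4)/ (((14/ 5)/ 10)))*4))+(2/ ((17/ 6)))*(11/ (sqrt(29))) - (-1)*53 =132*sqrt(29)/ 493+222811/ 567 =394.41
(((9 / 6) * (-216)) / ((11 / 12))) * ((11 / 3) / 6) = -216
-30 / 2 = -15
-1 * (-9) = 9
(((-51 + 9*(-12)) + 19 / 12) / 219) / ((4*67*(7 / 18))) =-1889 / 273896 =-0.01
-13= -13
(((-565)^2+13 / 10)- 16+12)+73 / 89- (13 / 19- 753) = 5410784623 / 16910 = 319975.44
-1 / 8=-0.12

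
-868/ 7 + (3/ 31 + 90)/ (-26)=-102737/ 806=-127.47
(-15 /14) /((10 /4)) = -3 /7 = -0.43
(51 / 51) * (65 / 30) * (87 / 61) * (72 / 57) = 4524 / 1159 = 3.90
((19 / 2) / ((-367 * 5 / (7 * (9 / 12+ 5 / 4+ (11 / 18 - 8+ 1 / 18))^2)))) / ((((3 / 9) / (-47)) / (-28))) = -22403584 / 5505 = -4069.68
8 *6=48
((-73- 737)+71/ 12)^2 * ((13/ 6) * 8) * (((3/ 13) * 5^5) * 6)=290947503125/ 6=48491250520.83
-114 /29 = -3.93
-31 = -31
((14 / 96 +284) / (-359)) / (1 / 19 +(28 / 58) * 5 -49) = 7515089 / 441828480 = 0.02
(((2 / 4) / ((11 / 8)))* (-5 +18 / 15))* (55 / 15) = -76 / 15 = -5.07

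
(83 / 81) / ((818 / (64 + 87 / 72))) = 129895 / 1590192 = 0.08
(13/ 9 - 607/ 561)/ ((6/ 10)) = 3050/ 5049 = 0.60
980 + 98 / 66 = 32389 / 33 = 981.48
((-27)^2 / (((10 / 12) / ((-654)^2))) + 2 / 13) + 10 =24320787852 / 65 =374165966.95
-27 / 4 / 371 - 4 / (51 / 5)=-31057 / 75684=-0.41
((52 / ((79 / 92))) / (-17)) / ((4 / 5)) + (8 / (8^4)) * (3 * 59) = -2824049 / 687616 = -4.11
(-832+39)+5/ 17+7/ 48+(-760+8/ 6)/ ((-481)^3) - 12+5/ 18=-219106435968787/ 272424801168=-804.28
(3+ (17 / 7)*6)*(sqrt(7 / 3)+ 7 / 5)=123 / 5+ 41*sqrt(21) / 7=51.44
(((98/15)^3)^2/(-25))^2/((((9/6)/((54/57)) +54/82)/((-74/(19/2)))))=-19046644318491066410357030912/566477917327880859375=-33622924.63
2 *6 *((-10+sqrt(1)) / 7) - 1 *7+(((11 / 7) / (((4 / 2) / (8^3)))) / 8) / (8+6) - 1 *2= -1021 / 49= -20.84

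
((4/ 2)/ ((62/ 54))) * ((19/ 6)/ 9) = 19/ 31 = 0.61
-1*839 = -839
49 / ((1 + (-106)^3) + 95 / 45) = -441 / 10719116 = -0.00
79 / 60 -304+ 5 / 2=-300.18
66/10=33/5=6.60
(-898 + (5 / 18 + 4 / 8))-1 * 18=-8237 / 9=-915.22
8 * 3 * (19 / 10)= 228 / 5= 45.60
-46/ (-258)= 23/ 129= 0.18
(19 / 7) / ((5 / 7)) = 3.80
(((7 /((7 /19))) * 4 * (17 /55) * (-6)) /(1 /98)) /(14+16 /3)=-1139544 /1595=-714.45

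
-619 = -619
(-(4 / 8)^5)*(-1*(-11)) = -11 / 32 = -0.34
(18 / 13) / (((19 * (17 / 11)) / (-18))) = -3564 / 4199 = -0.85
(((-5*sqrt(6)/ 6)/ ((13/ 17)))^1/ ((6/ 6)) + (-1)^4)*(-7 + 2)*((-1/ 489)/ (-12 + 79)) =5/ 32763 - 425*sqrt(6)/ 2555514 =-0.00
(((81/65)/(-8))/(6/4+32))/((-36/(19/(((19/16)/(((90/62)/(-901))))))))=-81/24327901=-0.00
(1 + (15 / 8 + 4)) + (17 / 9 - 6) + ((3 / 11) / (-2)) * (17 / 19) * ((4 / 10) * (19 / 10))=52889 / 19800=2.67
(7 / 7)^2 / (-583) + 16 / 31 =9297 / 18073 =0.51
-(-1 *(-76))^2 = -5776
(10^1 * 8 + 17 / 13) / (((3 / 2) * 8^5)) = 1057 / 638976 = 0.00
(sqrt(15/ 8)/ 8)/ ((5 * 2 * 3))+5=sqrt(30)/ 960+5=5.01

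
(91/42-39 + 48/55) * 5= -11867/66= -179.80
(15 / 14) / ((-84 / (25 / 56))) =-0.01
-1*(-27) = 27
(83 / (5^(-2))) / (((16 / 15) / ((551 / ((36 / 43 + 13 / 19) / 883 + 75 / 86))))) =12372108473625 / 10086088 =1226650.86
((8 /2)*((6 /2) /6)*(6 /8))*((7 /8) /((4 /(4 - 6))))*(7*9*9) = -11907 /32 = -372.09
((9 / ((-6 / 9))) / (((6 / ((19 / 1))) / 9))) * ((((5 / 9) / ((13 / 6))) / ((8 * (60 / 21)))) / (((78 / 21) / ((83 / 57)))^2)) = -7088781 / 10686208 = -0.66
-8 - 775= -783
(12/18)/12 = 1/18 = 0.06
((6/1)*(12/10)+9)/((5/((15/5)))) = 9.72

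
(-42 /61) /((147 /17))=-0.08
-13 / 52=-1 / 4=-0.25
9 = 9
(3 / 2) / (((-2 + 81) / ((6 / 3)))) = 3 / 79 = 0.04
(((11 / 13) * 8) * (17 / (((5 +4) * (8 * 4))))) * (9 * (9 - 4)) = 935 / 52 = 17.98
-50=-50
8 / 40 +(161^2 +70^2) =154106 / 5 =30821.20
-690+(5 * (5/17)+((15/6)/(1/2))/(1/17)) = -10260/17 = -603.53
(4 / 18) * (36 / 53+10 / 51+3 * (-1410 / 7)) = -22834256 / 170289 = -134.09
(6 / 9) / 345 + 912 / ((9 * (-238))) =-52202 / 123165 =-0.42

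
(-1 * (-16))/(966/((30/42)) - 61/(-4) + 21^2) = 320/36173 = 0.01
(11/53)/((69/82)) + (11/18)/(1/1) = 18821/21942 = 0.86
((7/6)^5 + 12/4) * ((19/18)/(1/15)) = 3812825/46656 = 81.72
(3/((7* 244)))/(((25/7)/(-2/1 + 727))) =87/244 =0.36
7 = 7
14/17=0.82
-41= -41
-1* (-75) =75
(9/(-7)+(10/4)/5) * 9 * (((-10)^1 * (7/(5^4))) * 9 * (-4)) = -3564/125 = -28.51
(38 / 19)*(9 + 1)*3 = 60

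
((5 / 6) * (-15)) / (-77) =25 / 154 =0.16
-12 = -12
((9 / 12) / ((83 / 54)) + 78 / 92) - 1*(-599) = 1146041 / 1909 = 600.34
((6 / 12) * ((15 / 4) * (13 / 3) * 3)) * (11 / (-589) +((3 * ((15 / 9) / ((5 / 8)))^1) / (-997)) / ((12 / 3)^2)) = -4391985 / 9395728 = -0.47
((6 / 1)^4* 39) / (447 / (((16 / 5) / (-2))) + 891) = 134784 / 1631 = 82.64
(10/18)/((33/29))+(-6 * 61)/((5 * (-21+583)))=149374/417285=0.36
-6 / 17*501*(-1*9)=27054 / 17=1591.41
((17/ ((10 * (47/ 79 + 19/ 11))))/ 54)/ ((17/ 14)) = 6083/ 544860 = 0.01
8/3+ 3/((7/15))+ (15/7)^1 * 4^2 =911/21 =43.38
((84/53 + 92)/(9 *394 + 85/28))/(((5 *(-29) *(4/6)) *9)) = -13888/458208903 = -0.00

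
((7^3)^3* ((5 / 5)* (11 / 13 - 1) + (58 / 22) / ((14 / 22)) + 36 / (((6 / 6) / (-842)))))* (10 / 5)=-31798976674458 / 13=-2446075128804.46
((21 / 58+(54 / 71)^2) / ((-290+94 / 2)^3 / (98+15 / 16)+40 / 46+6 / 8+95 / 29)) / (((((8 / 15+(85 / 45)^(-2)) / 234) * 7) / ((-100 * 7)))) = 2031229650613878000 / 10890106478886023971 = 0.19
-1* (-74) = 74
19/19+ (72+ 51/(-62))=4475/62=72.18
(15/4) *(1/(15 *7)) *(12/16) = 3/112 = 0.03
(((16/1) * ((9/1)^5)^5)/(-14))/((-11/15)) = 86147758523022310652429880/77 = 1118802058740549488992596.00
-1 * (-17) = 17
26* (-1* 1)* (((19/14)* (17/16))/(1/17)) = -71383/112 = -637.35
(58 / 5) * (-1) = -58 / 5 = -11.60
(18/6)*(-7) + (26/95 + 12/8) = -3653/190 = -19.23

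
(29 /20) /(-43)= -29 /860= -0.03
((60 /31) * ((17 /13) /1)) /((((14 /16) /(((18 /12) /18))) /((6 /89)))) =4080 /251069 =0.02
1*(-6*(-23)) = 138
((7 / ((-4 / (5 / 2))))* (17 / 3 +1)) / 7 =-25 / 6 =-4.17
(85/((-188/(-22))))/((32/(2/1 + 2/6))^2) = 45815/866304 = 0.05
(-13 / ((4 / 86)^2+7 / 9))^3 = -10124377236998037 / 2186370189739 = -4630.68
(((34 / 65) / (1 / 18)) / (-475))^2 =374544 / 953265625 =0.00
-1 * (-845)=845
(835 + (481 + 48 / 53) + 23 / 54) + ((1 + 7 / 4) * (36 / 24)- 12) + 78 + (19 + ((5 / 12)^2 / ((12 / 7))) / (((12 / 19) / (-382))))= 739194545 / 549504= 1345.20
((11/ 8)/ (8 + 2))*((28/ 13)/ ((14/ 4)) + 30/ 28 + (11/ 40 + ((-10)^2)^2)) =400478551/ 291200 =1375.27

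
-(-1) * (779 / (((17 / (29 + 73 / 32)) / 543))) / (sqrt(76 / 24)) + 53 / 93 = 53 / 93 + 22285263 * sqrt(114) / 544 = 437393.03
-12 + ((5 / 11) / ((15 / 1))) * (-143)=-49 / 3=-16.33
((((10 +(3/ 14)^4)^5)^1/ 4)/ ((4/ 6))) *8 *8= 2402531.26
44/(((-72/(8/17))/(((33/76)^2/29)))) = -1331/711892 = -0.00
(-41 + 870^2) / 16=756859 / 16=47303.69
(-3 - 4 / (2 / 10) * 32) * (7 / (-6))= 750.17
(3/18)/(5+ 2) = 1/42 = 0.02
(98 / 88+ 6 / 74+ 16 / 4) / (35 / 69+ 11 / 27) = 5251797 / 924704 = 5.68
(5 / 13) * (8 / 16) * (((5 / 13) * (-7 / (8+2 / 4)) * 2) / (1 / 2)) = -700 / 2873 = -0.24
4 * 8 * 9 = 288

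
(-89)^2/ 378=7921/ 378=20.96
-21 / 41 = -0.51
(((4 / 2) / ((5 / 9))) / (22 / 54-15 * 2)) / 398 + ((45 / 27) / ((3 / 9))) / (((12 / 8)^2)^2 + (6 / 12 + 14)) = 63524341 / 248836565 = 0.26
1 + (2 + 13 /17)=64 /17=3.76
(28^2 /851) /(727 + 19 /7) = 1372 /1086727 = 0.00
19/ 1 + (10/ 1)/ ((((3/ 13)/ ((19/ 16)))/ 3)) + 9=1459/ 8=182.38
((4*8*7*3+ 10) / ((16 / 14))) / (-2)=-2387 / 8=-298.38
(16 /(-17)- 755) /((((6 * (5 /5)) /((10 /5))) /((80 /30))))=-102808 /153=-671.95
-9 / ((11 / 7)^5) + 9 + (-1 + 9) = 2586604 / 161051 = 16.06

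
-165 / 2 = -82.50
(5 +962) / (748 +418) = 967 / 1166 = 0.83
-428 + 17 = -411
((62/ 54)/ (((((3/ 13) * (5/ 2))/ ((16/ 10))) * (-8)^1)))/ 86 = -403/ 87075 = -0.00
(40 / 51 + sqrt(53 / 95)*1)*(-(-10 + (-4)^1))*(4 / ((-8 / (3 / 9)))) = -280 / 153 -7*sqrt(5035) / 285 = -3.57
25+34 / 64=817 / 32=25.53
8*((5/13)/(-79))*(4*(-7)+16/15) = 3232/3081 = 1.05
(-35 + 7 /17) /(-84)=7 /17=0.41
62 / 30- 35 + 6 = -26.93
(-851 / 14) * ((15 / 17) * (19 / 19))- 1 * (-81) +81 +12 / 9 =109.70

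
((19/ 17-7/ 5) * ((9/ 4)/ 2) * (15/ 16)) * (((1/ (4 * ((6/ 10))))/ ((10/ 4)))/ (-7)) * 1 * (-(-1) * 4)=27/ 952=0.03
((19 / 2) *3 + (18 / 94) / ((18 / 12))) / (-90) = -299 / 940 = -0.32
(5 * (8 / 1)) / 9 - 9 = -41 / 9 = -4.56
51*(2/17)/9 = 2/3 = 0.67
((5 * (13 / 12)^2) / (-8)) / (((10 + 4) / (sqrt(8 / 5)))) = -169 * sqrt(10) / 8064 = -0.07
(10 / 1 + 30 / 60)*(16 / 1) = 168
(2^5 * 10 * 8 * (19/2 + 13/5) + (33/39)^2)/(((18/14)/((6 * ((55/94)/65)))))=403100005/309777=1301.26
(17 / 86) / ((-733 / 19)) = -0.01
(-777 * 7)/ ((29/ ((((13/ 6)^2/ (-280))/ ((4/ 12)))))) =43771/ 4640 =9.43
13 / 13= 1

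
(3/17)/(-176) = -3/2992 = -0.00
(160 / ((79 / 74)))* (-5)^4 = 7400000 / 79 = 93670.89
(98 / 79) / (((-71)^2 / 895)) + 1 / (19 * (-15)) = 24599111 / 113498115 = 0.22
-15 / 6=-5 / 2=-2.50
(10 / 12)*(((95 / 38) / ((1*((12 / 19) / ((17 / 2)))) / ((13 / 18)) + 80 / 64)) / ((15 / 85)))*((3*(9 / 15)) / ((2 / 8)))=1427660 / 22723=62.83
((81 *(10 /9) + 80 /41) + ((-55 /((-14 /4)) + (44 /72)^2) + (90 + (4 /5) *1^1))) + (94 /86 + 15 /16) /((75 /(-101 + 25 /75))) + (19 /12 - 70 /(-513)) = 751481750221 /3798559800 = 197.83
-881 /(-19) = 881 /19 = 46.37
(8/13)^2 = 64/169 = 0.38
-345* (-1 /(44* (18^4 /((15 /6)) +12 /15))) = 1725 /9238064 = 0.00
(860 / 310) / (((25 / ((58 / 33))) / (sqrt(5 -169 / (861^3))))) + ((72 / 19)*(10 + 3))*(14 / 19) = 19952*sqrt(171736498731) / 18959284575 + 13104 / 361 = 36.74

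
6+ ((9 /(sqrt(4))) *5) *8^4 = 92166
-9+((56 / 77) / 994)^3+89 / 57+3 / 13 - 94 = -12254046701264761 / 121078053279183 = -101.21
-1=-1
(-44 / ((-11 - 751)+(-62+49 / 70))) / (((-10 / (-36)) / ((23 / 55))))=3312 / 41165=0.08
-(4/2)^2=-4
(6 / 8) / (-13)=-3 / 52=-0.06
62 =62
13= 13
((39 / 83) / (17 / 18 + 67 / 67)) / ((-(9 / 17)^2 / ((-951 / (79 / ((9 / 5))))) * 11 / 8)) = 171499536 / 12622225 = 13.59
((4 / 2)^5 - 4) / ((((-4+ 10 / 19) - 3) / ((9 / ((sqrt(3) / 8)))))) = -4256*sqrt(3) / 41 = -179.80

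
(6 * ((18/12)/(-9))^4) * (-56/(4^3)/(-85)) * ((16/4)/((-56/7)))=-7/293760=-0.00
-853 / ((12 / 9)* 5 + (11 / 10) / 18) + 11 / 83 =-12730499 / 100513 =-126.66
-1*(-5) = 5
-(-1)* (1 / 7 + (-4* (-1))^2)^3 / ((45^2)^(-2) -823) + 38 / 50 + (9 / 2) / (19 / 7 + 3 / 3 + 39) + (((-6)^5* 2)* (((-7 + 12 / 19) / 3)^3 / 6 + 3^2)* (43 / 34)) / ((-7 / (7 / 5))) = 14694043537102347711197143 / 504469525183334271925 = 29127.71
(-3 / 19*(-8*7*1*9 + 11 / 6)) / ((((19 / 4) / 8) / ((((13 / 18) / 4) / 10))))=39169 / 16245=2.41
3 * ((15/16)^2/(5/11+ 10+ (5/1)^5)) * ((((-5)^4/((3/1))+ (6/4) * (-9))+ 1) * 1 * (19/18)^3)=443262875/2288590848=0.19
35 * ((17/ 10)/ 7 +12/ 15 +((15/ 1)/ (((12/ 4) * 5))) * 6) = 493/ 2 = 246.50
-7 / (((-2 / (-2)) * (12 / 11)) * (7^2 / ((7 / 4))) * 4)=-11 / 192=-0.06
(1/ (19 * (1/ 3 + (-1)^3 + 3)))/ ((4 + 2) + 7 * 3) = 1/ 1197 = 0.00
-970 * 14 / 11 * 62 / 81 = -841960 / 891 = -944.96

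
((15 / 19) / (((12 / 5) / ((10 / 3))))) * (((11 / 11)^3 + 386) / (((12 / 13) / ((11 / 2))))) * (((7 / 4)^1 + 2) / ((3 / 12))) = 37925.58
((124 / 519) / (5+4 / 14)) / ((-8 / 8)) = -868 / 19203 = -0.05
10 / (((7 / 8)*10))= 8 / 7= 1.14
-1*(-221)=221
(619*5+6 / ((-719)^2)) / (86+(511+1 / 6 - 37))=9599965806 / 1737505921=5.53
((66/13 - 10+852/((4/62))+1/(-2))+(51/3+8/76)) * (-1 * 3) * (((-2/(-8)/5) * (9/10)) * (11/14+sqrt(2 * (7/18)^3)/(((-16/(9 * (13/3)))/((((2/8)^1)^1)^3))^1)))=-387854379/276640+27424047 * sqrt(7)/3112960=-1378.71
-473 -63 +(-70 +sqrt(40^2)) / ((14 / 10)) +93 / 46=-178841 / 322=-555.41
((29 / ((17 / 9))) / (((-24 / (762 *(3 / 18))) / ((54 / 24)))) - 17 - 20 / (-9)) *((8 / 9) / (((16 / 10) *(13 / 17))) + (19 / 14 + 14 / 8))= -12148584439 / 16039296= -757.43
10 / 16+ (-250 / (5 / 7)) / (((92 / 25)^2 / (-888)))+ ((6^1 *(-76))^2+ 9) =977150885 / 4232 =230895.77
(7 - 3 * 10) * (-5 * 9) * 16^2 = 264960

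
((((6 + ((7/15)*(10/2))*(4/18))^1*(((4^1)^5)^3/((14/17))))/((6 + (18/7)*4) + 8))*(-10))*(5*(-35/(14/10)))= 11811160064000/27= 437450372740.74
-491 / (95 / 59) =-28969 / 95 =-304.94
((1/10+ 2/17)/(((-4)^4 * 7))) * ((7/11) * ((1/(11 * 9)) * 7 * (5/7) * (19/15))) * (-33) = -703/4308480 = -0.00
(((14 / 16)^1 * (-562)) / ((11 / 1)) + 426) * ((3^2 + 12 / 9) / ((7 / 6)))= 520087 / 154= 3377.19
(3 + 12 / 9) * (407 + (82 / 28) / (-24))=1777243 / 1008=1763.14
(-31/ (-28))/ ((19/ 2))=31/ 266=0.12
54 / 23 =2.35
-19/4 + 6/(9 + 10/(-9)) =-3.99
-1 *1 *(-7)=7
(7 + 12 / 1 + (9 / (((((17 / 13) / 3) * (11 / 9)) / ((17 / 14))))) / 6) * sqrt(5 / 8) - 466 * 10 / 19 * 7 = -32620 / 19 + 6905 * sqrt(10) / 1232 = -1699.12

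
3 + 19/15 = 64/15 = 4.27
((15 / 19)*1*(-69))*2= -2070 / 19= -108.95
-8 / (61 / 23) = -184 / 61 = -3.02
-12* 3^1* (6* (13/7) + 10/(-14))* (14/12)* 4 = -1752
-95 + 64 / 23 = -2121 / 23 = -92.22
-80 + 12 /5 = -388 /5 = -77.60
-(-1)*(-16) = -16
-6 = -6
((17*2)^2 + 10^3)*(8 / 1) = 17248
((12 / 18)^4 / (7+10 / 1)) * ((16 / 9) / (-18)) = -128 / 111537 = -0.00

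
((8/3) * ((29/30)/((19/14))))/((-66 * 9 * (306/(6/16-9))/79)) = 368851/51802740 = 0.01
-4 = -4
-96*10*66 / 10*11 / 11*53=-335808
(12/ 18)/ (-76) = -1/ 114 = -0.01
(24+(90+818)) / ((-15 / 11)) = -10252 / 15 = -683.47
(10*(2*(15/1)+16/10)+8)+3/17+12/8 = 11073/34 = 325.68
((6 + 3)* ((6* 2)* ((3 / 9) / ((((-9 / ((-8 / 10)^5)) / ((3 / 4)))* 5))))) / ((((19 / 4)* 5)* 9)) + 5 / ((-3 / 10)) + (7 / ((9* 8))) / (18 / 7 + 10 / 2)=-94328305513 / 5664375000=-16.65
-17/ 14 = -1.21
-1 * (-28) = 28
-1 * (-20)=20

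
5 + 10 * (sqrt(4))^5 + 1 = 326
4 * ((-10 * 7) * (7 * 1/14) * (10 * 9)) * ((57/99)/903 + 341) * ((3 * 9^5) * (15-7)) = -6089049786946.30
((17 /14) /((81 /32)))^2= 73984 /321489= 0.23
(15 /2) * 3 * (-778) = -17505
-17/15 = -1.13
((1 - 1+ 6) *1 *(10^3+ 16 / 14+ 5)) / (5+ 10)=14086 / 35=402.46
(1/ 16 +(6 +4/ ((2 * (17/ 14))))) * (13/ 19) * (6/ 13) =2.43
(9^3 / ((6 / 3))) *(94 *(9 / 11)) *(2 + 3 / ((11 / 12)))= 17885286 / 121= 147812.28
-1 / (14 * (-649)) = 1 / 9086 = 0.00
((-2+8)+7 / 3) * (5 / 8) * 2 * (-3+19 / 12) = -14.76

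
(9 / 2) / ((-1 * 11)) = -9 / 22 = -0.41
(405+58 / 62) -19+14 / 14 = 12026 / 31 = 387.94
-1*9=-9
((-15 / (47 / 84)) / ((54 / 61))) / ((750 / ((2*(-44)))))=37576 / 10575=3.55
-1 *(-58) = 58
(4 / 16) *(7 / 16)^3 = 343 / 16384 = 0.02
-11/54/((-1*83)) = 11/4482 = 0.00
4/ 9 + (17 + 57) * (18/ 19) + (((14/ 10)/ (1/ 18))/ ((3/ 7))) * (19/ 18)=113387/ 855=132.62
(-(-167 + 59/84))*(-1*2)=-13969/42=-332.60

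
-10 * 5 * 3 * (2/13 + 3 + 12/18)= -7450/13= -573.08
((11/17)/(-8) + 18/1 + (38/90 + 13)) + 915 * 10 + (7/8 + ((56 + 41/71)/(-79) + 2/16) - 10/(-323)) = 5988409445099/652214520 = 9181.66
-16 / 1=-16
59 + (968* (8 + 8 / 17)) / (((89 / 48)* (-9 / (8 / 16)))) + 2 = -279419 / 1513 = -184.68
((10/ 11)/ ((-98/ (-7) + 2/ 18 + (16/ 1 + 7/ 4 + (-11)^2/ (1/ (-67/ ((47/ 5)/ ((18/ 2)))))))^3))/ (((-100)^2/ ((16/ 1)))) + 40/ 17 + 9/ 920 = 2.36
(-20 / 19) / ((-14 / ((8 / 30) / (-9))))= -0.00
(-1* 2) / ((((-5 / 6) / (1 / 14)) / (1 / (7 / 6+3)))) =36 / 875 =0.04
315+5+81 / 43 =13841 / 43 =321.88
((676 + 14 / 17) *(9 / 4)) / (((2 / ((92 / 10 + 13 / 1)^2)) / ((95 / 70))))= 12120943923 / 23800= 509283.36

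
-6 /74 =-3 /37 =-0.08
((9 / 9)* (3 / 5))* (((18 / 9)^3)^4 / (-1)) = -12288 / 5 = -2457.60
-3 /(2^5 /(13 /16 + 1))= -0.17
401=401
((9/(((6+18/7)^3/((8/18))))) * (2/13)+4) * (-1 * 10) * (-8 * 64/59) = 179755904/517725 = 347.20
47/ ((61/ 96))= 4512/ 61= 73.97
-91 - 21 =-112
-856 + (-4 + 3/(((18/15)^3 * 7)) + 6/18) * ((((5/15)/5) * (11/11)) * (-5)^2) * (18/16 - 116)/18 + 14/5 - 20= -911014523/1088640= -836.84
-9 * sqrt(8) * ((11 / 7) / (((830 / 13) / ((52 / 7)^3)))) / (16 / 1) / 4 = -2827539 * sqrt(2) / 996415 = -4.01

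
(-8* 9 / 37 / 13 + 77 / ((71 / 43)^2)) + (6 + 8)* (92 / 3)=3327396031 / 7274163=457.43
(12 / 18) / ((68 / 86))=43 / 51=0.84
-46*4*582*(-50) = 5354400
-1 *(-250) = 250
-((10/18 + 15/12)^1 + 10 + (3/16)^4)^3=-337724839525268214089/205195258022068224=-1645.87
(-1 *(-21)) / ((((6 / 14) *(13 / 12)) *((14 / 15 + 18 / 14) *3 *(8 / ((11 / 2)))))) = 56595 / 12116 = 4.67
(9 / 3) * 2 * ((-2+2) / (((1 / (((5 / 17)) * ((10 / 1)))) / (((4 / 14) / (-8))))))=0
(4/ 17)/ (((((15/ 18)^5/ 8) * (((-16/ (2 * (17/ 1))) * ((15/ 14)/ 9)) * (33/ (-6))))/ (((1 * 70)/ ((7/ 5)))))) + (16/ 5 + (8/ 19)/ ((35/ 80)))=698793776/ 914375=764.23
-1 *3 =-3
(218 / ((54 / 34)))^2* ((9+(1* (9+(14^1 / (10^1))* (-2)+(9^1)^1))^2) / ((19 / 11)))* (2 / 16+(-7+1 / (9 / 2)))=-108568206611821 / 6232950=-17418430.54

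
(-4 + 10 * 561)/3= 5606/3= 1868.67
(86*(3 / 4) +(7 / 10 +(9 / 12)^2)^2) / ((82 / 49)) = 20727049 / 524800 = 39.50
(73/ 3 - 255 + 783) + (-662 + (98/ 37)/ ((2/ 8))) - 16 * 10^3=-1786997/ 111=-16099.07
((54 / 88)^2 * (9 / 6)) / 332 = 2187 / 1285504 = 0.00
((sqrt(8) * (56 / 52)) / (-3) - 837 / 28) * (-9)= 84 * sqrt(2) / 13+ 7533 / 28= 278.17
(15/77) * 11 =15/7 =2.14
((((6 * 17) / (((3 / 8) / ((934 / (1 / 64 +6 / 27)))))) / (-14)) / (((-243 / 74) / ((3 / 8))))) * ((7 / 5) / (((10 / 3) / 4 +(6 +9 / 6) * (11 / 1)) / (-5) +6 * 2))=-37599104 / 14385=-2613.77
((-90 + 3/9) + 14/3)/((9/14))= -1190/9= -132.22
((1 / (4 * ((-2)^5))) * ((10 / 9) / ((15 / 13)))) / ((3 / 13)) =-169 / 5184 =-0.03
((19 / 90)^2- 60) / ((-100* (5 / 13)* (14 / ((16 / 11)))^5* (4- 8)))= -5997056 / 1271159071875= -0.00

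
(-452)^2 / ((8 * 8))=12769 / 4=3192.25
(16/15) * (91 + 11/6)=99.02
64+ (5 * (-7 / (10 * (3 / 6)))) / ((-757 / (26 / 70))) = 242253 / 3785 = 64.00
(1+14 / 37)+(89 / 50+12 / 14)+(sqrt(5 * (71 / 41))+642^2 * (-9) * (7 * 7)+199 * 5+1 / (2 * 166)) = -390736619712659 / 2149700+sqrt(14555) / 41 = -181763322.04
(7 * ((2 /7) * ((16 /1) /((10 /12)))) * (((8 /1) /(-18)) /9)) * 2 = -512 /135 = -3.79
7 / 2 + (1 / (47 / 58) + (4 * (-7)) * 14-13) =-37625 / 94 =-400.27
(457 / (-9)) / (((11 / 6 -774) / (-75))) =-22850 / 4633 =-4.93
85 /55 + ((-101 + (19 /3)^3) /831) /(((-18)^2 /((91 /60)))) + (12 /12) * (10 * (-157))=-1568.45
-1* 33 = -33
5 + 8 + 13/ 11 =156/ 11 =14.18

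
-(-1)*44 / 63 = 44 / 63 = 0.70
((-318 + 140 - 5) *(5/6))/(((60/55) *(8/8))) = -3355/24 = -139.79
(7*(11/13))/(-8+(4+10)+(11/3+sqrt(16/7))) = 46893/74659 - 2772*sqrt(7)/74659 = 0.53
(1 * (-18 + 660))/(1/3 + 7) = 963/11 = 87.55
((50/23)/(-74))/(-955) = 5/162541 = 0.00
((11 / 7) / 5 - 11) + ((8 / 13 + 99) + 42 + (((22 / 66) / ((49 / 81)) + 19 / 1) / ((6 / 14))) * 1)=34427 / 195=176.55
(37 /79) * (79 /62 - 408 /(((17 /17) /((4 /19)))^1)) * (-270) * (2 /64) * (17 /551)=8464581945 /820434592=10.32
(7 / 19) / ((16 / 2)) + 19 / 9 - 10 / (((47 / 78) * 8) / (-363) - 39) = 95975659 / 39766392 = 2.41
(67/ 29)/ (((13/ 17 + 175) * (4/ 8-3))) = -1139/ 216630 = -0.01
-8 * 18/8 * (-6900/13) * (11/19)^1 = 1366200/247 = 5531.17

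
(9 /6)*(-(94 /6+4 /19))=-905 /38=-23.82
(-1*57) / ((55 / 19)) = -1083 / 55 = -19.69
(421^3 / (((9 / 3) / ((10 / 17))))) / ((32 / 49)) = 18281522945 / 816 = 22403827.14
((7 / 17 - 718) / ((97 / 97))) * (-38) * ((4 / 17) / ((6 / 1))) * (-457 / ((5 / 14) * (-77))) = 17770.61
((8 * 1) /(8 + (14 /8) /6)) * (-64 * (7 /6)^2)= -50176 /597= -84.05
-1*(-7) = 7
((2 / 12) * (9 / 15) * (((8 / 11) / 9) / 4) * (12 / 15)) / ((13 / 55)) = 4 / 585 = 0.01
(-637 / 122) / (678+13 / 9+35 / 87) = -166257 / 21647680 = -0.01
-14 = -14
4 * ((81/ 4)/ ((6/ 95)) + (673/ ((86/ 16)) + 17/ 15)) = 2306353/ 1290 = 1787.87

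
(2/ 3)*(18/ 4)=3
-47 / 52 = -0.90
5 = 5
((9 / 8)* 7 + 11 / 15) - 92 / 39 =9749 / 1560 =6.25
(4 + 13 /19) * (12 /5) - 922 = -86522 /95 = -910.76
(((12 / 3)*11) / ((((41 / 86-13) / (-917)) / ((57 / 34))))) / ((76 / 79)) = 34265539 / 6103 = 5614.54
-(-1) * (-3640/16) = -455/2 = -227.50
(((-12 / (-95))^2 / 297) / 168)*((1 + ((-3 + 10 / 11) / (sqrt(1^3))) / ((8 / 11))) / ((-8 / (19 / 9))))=1 / 6320160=0.00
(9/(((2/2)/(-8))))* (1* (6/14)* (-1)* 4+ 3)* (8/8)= -648/7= -92.57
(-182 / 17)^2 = 33124 / 289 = 114.62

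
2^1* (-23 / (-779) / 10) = 23 / 3895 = 0.01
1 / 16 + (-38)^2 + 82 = 24417 / 16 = 1526.06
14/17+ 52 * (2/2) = 898/17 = 52.82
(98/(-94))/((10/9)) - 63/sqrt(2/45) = -189 * sqrt(10)/2 - 441/470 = -299.77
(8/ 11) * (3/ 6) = 4/ 11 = 0.36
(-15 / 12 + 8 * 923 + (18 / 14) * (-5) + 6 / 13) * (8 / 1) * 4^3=343699072 / 91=3776912.88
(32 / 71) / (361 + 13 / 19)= 0.00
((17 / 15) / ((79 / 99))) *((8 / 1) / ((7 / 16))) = 71808 / 2765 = 25.97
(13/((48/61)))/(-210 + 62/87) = -22997/291328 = -0.08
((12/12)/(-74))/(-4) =1/296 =0.00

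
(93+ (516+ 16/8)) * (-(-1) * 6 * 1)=3666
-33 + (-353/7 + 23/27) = -15607/189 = -82.58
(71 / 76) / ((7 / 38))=5.07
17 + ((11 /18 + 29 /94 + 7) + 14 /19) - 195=-1361014 /8037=-169.34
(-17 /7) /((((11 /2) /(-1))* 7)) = 34 /539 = 0.06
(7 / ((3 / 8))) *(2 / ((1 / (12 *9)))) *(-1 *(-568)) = 2290176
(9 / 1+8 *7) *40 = 2600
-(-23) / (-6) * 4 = -46 / 3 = -15.33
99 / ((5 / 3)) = 297 / 5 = 59.40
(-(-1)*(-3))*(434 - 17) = -1251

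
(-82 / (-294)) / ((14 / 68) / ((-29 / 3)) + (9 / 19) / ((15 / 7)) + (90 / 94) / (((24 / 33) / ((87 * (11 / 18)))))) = 1444016720 / 363412747467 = 0.00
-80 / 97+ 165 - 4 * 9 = 12433 / 97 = 128.18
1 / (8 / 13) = 13 / 8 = 1.62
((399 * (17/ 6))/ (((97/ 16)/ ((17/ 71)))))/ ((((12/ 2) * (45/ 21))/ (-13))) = -13991068/ 309915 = -45.14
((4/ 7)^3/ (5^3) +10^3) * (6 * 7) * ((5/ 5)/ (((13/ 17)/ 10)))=8746513056/ 15925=549231.59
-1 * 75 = -75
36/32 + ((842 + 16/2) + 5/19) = 129411/152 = 851.39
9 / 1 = 9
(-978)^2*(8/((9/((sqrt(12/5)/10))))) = 850208*sqrt(15)/25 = 131713.66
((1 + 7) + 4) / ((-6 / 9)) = -18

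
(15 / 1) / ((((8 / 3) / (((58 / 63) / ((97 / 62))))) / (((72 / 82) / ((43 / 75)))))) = 6068250 / 1197077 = 5.07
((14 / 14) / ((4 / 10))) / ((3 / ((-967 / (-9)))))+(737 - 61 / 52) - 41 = 1101247 / 1404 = 784.36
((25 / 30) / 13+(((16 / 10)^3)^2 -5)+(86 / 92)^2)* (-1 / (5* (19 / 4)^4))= -1049303973184 / 210050980546875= -0.00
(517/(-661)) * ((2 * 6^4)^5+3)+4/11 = -665362337556420638801/7271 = -91509054814526287.83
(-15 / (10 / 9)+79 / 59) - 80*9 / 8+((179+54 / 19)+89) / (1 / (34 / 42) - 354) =-102.93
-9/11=-0.82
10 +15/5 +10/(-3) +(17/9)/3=278/27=10.30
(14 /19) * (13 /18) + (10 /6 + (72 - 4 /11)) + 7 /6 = 282157 /3762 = 75.00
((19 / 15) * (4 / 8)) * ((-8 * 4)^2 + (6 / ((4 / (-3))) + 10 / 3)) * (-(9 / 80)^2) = -1049427 / 128000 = -8.20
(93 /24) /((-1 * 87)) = -31 /696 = -0.04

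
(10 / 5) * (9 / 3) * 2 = 12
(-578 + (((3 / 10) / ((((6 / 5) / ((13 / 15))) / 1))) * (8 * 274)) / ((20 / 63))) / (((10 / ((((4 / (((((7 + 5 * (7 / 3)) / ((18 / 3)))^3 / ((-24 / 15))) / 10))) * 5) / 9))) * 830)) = -1859031 / 14234500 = -0.13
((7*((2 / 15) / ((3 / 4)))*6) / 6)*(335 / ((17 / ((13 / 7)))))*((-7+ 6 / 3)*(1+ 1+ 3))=-174200 / 153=-1138.56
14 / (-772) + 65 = 25083 / 386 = 64.98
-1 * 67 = -67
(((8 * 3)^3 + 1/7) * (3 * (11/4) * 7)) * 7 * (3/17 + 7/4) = 2928326709/272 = 10765907.02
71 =71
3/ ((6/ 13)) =6.50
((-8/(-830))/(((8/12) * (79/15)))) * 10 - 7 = -45719/6557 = -6.97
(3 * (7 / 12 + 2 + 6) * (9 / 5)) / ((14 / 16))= 1854 / 35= 52.97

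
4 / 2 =2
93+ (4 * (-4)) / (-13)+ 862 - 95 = 11196 / 13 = 861.23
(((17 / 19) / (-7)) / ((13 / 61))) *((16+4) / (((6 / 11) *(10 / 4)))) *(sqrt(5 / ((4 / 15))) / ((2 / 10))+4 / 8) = -570350 *sqrt(3) / 5187-22814 / 5187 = -194.85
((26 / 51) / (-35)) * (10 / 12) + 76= 81383 / 1071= 75.99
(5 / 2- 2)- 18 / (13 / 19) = -671 / 26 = -25.81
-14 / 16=-7 / 8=-0.88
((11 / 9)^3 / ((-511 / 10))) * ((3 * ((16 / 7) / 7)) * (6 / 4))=-106480 / 2028159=-0.05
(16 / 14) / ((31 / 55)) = 2.03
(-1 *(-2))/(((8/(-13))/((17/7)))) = -221/28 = -7.89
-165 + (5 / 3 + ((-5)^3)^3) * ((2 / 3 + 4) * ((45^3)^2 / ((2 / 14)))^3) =-1790011484554415175385082473754882812665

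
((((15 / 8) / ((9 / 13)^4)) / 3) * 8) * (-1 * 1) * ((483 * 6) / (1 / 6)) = -91966420 / 243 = -378462.63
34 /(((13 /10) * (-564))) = -85 /1833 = -0.05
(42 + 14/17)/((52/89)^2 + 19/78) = 449786064/6143987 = 73.21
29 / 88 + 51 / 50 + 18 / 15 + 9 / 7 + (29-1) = 490263 / 15400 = 31.84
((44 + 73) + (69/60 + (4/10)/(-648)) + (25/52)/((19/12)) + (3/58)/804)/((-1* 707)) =-184187927519/1099345436280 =-0.17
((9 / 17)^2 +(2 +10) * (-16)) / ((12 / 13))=-240097 / 1156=-207.70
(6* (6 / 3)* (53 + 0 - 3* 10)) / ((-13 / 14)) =-3864 / 13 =-297.23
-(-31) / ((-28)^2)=0.04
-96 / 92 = -1.04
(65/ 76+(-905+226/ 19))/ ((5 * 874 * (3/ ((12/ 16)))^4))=-3569/ 4474880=-0.00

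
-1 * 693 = -693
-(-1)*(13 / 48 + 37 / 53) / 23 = 2465 / 58512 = 0.04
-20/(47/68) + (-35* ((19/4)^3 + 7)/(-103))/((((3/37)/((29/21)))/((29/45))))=9960305473/25095744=396.89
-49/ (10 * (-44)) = 0.11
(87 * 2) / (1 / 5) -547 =323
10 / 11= 0.91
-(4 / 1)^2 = -16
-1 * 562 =-562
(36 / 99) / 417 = 4 / 4587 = 0.00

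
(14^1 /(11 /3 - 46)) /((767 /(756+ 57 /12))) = -63903 /194818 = -0.33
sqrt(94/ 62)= sqrt(1457)/ 31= 1.23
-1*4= -4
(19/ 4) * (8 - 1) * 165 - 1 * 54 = 5432.25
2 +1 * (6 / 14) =17 / 7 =2.43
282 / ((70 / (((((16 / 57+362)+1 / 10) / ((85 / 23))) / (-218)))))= -223288117 / 123224500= -1.81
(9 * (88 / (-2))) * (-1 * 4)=1584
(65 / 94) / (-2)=-65 / 188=-0.35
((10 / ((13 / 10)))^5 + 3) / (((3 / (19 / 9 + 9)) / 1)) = 1000111387900 / 10024911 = 99762.62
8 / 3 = 2.67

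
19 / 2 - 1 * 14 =-9 / 2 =-4.50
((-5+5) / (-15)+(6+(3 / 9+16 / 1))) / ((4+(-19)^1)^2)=0.10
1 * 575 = 575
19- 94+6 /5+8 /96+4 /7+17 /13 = -392233 /5460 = -71.84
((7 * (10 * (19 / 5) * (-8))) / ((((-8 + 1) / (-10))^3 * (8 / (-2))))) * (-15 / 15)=-76000 / 49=-1551.02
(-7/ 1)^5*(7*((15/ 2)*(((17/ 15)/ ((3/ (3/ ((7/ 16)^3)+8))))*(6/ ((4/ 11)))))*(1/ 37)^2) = -241041878/ 1369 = -176071.50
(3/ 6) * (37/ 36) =37/ 72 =0.51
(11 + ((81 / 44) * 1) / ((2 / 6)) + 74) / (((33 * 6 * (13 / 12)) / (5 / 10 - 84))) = -665161 / 18876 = -35.24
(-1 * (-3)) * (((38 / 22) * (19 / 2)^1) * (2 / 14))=1083 / 154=7.03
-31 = -31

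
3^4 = 81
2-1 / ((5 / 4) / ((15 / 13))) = 14 / 13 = 1.08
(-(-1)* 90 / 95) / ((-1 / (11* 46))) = -9108 / 19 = -479.37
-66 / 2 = -33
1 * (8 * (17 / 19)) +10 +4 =402 / 19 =21.16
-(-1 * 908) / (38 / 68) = 30872 / 19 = 1624.84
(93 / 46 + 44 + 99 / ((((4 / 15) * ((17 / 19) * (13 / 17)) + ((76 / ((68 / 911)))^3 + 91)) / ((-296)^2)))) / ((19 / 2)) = 782346671308659613 / 161466442549116013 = 4.85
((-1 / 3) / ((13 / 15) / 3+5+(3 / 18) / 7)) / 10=-21 / 3347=-0.01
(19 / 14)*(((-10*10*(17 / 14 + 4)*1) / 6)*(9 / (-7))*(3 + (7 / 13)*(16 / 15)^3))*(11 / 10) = 2445651329 / 4013100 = 609.42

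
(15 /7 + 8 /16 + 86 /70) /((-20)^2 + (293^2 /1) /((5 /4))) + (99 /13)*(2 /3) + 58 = 63.08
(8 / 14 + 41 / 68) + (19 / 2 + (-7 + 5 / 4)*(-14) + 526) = 293775 / 476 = 617.17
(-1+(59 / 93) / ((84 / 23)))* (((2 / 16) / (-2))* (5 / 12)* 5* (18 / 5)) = 32275 / 83328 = 0.39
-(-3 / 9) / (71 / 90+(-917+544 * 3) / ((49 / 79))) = 1470 / 5087129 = 0.00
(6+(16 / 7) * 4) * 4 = 424 / 7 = 60.57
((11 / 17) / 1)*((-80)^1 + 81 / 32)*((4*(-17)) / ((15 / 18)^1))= 81807 / 20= 4090.35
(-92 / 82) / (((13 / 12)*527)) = -552 / 280891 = -0.00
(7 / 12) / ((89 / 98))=343 / 534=0.64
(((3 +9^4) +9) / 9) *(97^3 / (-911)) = -1999666543 / 2733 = -731674.55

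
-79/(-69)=79/69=1.14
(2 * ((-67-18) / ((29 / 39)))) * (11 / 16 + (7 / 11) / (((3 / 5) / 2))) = -1638715 / 2552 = -642.13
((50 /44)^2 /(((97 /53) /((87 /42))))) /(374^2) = 960625 /91936578272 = 0.00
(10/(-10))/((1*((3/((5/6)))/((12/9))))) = -10/27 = -0.37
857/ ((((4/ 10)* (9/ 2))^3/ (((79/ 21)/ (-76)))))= -7.27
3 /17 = 0.18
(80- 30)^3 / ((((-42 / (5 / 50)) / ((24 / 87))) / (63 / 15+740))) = -61100.16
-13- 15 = -28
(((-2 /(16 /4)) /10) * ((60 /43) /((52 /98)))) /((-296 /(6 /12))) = 147 /661856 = 0.00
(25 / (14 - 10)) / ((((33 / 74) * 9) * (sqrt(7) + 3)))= 925 / 396 - 925 * sqrt(7) / 1188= 0.28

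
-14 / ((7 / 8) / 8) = -128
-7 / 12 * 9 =-21 / 4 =-5.25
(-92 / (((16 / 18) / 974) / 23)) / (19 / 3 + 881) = -6955821 / 2662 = -2613.01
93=93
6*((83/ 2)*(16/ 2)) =1992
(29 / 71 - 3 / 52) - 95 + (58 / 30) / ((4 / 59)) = -1831211 / 27690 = -66.13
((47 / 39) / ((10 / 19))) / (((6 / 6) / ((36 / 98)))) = 0.84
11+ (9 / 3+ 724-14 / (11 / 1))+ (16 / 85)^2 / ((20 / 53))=736.82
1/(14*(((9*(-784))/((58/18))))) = -29/889056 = -0.00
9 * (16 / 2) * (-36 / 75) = -34.56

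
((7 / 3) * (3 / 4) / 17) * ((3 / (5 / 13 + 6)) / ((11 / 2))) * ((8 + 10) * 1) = 2457 / 15521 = 0.16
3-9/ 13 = 30/ 13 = 2.31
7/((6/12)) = 14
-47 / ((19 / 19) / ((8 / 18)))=-188 / 9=-20.89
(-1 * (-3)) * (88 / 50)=132 / 25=5.28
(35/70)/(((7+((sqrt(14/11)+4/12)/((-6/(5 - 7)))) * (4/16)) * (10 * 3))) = 8349/3519865 - 9 * sqrt(154)/3519865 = 0.00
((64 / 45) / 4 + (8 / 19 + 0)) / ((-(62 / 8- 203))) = 2656 / 667755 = 0.00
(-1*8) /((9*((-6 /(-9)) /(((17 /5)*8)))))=-544 /15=-36.27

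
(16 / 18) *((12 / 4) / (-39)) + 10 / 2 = 577 / 117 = 4.93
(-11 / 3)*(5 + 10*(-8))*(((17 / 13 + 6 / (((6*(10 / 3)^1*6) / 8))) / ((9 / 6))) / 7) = 4070 / 91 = 44.73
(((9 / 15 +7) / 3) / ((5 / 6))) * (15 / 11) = 228 / 55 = 4.15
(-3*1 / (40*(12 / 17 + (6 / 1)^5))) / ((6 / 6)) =-17 / 1762720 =-0.00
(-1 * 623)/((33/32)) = -19936/33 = -604.12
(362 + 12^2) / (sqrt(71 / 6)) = 506 * sqrt(426) / 71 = 147.09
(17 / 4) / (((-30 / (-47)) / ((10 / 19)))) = 799 / 228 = 3.50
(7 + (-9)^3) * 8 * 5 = -28880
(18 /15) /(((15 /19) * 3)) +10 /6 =2.17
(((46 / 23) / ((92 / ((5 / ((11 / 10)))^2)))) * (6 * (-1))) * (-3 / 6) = 3750 / 2783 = 1.35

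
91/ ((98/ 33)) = 429/ 14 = 30.64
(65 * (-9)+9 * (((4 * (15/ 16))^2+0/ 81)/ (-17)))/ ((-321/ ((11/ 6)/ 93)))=196955/ 5413344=0.04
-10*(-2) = 20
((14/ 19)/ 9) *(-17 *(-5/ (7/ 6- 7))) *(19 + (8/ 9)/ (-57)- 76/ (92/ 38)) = 9954452/ 672543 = 14.80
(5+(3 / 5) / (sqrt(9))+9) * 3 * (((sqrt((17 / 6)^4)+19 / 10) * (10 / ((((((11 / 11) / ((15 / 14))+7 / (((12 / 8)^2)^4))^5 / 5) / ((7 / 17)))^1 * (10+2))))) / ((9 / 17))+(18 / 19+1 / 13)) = 79477055679203296622940365763 / 137065490763194527779365120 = 579.85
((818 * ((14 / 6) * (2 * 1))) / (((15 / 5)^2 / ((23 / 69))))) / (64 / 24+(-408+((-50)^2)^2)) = 2863 / 126554292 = 0.00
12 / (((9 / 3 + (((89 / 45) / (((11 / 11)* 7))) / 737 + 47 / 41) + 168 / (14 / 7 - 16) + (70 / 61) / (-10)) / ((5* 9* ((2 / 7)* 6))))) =-268743954600 / 2313197203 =-116.18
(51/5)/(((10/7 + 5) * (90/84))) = 1666/1125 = 1.48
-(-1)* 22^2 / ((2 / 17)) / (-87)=-4114 / 87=-47.29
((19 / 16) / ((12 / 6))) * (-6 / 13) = -57 / 208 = -0.27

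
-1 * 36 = -36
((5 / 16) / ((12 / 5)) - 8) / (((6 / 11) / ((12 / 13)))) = -16621 / 1248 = -13.32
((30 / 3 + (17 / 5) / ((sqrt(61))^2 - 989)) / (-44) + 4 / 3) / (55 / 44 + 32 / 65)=8807383 / 13872672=0.63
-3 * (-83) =249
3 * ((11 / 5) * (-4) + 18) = 138 / 5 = 27.60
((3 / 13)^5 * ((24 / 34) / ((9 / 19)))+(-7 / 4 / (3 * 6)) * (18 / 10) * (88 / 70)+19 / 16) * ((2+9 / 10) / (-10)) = -70910772363 / 252479240000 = -0.28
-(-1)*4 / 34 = 2 / 17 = 0.12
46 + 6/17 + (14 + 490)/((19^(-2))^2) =1116591116/17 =65681830.35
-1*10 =-10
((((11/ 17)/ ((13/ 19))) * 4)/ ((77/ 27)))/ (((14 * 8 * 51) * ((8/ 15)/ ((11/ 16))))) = 28215/ 94255616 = 0.00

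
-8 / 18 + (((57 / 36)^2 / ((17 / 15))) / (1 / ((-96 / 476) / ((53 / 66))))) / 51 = -7469587 / 16404507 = -0.46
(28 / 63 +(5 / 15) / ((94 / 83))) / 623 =625 / 527058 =0.00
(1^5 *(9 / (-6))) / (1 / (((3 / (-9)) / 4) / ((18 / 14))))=7 / 72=0.10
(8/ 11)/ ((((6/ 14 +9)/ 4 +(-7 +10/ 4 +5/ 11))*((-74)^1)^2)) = -7/ 88985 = -0.00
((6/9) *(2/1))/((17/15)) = 20/17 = 1.18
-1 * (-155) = 155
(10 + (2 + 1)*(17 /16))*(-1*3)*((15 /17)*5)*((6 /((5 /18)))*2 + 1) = -123435 /16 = -7714.69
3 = 3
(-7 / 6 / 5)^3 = -343 / 27000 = -0.01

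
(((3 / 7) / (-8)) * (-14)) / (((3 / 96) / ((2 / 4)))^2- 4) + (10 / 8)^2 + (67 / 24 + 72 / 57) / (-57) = 23109731 / 17726544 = 1.30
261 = 261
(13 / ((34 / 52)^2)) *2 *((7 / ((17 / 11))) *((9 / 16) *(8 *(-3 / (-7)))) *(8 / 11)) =1898208 / 4913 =386.36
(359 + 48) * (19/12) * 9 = 23199/4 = 5799.75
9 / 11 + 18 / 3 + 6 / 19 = 1491 / 209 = 7.13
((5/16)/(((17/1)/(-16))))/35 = -1/119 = -0.01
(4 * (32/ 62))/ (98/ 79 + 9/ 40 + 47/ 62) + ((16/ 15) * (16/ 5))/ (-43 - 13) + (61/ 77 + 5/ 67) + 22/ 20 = 159253476269/ 56186926950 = 2.83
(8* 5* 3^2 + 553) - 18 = 895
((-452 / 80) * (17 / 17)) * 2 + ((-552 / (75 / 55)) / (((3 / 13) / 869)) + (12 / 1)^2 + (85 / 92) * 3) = -1524206.39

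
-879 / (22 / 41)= -36039 / 22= -1638.14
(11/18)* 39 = 143/6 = 23.83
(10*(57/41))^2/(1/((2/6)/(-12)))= -9025/1681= -5.37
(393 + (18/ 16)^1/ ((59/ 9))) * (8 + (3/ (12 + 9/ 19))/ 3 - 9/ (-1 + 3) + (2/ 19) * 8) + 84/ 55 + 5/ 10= 135659200871/ 77931920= 1740.74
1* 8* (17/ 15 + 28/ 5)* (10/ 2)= 808/ 3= 269.33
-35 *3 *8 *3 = -2520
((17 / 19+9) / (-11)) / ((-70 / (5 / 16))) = 0.00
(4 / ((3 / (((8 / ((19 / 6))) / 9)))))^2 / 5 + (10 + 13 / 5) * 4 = 7372828 / 146205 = 50.43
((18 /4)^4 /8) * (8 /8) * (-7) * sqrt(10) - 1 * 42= -45927 * sqrt(10) /128 - 42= -1176.64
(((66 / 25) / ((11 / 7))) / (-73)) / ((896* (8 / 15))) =-0.00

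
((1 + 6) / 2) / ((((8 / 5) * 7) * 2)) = 5 / 32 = 0.16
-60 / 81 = -20 / 27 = -0.74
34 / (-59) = -34 / 59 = -0.58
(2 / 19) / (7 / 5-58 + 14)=-10 / 4047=-0.00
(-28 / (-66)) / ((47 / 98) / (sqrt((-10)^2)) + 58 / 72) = 5145 / 10351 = 0.50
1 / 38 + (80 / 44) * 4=3051 / 418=7.30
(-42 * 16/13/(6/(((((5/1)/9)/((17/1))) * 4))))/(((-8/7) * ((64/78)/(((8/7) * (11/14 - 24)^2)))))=528125/714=739.67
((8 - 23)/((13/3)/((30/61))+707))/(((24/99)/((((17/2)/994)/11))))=-0.00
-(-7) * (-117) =-819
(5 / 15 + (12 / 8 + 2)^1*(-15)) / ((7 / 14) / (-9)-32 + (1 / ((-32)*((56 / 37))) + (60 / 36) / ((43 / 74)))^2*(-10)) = 464619323392 / 1007693310271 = 0.46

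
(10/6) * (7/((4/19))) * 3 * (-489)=-325185/4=-81296.25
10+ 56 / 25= 306 / 25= 12.24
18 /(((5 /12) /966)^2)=2418740352 /25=96749614.08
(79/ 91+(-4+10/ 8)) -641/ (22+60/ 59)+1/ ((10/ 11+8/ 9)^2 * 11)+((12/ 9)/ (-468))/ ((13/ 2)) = -1457920680667/ 49082904234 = -29.70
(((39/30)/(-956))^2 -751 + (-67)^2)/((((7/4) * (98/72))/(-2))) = -3074663492721/979625150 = -3138.61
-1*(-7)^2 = -49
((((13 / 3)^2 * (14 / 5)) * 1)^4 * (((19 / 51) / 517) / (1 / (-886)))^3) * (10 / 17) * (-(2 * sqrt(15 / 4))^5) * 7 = 2092902348716741603805161216 * sqrt(15) / 1135869953626455795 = 7136183077.95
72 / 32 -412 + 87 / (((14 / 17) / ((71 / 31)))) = -145645 / 868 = -167.79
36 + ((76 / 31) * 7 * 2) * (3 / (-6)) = 584 / 31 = 18.84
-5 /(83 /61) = -305 /83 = -3.67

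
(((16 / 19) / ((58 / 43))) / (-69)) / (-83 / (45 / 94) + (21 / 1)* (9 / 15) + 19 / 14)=14448 / 254562551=0.00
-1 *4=-4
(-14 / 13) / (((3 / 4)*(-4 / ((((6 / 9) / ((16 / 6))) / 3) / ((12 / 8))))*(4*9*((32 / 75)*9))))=175 / 1213056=0.00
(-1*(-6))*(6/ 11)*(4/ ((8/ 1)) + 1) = 54/ 11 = 4.91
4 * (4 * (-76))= -1216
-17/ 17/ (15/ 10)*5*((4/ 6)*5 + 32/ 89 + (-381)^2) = -387589730/ 801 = -483882.31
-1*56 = -56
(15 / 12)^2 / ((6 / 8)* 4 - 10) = -25 / 112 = -0.22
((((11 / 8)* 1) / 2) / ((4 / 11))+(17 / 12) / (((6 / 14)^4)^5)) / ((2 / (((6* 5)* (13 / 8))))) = 1410727350412458119275 / 1785233613312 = 790220024.93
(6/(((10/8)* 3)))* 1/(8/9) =9/5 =1.80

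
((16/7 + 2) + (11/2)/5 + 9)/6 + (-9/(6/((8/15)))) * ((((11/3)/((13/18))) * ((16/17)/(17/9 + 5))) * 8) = -5874419/2877420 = -2.04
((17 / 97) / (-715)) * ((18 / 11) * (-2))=612 / 762905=0.00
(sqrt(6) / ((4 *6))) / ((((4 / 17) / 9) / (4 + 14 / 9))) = 425 *sqrt(6) / 48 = 21.69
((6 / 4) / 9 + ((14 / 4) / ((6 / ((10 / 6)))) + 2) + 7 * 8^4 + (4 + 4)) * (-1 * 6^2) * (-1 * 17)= 17554081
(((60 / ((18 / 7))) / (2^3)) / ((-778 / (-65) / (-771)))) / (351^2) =-44975 / 29492424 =-0.00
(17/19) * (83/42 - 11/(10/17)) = -29852/1995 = -14.96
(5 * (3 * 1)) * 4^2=240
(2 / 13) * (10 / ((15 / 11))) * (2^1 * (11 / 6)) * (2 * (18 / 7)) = 1936 / 91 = 21.27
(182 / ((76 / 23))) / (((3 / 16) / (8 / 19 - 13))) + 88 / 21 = -27980944 / 7581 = -3690.93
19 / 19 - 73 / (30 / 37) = -89.03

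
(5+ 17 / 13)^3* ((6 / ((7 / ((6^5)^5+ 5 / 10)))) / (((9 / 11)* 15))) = 26527855623899857765252088 / 53235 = 498316063189628210110.87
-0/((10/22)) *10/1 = 0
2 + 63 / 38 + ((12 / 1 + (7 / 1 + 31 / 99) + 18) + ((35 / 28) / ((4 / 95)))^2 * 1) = 444129649 / 481536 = 922.32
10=10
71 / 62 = 1.15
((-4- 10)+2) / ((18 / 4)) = -8 / 3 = -2.67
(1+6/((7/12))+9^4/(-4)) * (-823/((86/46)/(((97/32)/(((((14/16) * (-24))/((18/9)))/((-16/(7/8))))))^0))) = 863370619/1204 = 717085.23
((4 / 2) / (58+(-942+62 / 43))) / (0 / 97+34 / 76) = -1634 / 322575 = -0.01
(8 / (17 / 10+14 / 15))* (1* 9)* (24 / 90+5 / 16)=1251 / 79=15.84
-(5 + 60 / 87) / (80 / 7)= -231 / 464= -0.50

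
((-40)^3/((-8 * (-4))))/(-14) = 1000/7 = 142.86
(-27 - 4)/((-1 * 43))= 31/43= 0.72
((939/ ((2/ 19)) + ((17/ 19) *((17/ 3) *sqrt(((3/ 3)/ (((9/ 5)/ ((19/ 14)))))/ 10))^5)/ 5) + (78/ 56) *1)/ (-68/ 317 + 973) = 145380578087 *sqrt(133)/ 999316356161760 + 26396907/ 2878148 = 9.17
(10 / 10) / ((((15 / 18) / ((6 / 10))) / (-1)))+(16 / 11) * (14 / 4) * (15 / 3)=24.73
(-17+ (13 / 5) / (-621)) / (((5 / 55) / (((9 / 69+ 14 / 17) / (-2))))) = 108315097 / 1214055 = 89.22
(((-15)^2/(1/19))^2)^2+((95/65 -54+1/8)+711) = 333998469141283.59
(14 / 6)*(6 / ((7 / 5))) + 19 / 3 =49 / 3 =16.33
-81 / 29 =-2.79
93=93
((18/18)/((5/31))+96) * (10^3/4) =25550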